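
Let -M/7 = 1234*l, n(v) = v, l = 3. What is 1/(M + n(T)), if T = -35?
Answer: -1/25949 ≈ -3.8537e-5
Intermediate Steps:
M = -25914 (M = -8638*3 = -7*3702 = -25914)
1/(M + n(T)) = 1/(-25914 - 35) = 1/(-25949) = -1/25949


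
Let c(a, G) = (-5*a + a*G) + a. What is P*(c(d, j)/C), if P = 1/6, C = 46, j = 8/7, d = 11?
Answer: -55/483 ≈ -0.11387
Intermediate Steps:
j = 8/7 (j = 8*(⅐) = 8/7 ≈ 1.1429)
c(a, G) = -4*a + G*a (c(a, G) = (-5*a + G*a) + a = -4*a + G*a)
P = ⅙ ≈ 0.16667
P*(c(d, j)/C) = ((11*(-4 + 8/7))/46)/6 = ((11*(-20/7))*(1/46))/6 = (-220/7*1/46)/6 = (⅙)*(-110/161) = -55/483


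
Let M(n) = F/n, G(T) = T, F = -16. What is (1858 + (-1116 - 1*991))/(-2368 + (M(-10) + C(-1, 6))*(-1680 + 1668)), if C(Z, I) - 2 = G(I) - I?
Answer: 1245/12056 ≈ 0.10327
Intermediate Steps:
C(Z, I) = 2 (C(Z, I) = 2 + (I - I) = 2 + 0 = 2)
M(n) = -16/n
(1858 + (-1116 - 1*991))/(-2368 + (M(-10) + C(-1, 6))*(-1680 + 1668)) = (1858 + (-1116 - 1*991))/(-2368 + (-16/(-10) + 2)*(-1680 + 1668)) = (1858 + (-1116 - 991))/(-2368 + (-16*(-⅒) + 2)*(-12)) = (1858 - 2107)/(-2368 + (8/5 + 2)*(-12)) = -249/(-2368 + (18/5)*(-12)) = -249/(-2368 - 216/5) = -249/(-12056/5) = -249*(-5/12056) = 1245/12056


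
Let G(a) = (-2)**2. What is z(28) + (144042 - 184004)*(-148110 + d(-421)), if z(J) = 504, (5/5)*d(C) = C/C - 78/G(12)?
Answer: 5919511621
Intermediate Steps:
G(a) = 4
d(C) = -37/2 (d(C) = C/C - 78/4 = 1 - 78*1/4 = 1 - 39/2 = -37/2)
z(28) + (144042 - 184004)*(-148110 + d(-421)) = 504 + (144042 - 184004)*(-148110 - 37/2) = 504 - 39962*(-296257/2) = 504 + 5919511117 = 5919511621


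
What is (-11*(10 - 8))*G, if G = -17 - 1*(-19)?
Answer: -44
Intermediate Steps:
G = 2 (G = -17 + 19 = 2)
(-11*(10 - 8))*G = -11*(10 - 8)*2 = -11*2*2 = -22*2 = -44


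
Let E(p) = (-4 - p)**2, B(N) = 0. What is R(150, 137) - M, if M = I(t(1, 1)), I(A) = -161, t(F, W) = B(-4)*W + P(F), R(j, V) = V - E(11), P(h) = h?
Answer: 73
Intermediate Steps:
R(j, V) = -225 + V (R(j, V) = V - (4 + 11)**2 = V - 1*15**2 = V - 1*225 = V - 225 = -225 + V)
t(F, W) = F (t(F, W) = 0*W + F = 0 + F = F)
M = -161
R(150, 137) - M = (-225 + 137) - 1*(-161) = -88 + 161 = 73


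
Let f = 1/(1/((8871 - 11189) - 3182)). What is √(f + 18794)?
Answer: 17*√46 ≈ 115.30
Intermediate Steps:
f = -5500 (f = 1/(1/(-2318 - 3182)) = 1/(1/(-5500)) = 1/(-1/5500) = -5500)
√(f + 18794) = √(-5500 + 18794) = √13294 = 17*√46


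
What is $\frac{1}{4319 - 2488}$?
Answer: $\frac{1}{1831} \approx 0.00054615$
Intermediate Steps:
$\frac{1}{4319 - 2488} = \frac{1}{1831}$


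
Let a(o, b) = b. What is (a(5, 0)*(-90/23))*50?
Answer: 0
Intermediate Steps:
(a(5, 0)*(-90/23))*50 = (0*(-90/23))*50 = 0*50 = 0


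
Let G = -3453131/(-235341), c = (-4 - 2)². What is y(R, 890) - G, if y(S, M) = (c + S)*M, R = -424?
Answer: -81271407251/235341 ≈ -3.4533e+5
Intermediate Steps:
c = 36 (c = (-6)² = 36)
y(S, M) = M*(36 + S) (y(S, M) = (36 + S)*M = M*(36 + S))
G = 3453131/235341 (G = -3453131*(-1/235341) = 3453131/235341 ≈ 14.673)
y(R, 890) - G = 890*(36 - 424) - 1*3453131/235341 = 890*(-388) - 3453131/235341 = -345320 - 3453131/235341 = -81271407251/235341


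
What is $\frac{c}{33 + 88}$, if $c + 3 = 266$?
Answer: $\frac{263}{121} \approx 2.1736$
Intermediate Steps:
$c = 263$ ($c = -3 + 266 = 263$)
$\frac{c}{33 + 88} = \frac{1}{33 + 88} \cdot 263 = \frac{1}{121} \cdot 263 = \frac{263}{121}$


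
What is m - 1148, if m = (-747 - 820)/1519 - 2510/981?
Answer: -1716029489/1490139 ≈ -1151.6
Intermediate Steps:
m = -5349917/1490139 (m = -1567*1/1519 - 2510*1/981 = -1567/1519 - 2510/981 = -5349917/1490139 ≈ -3.5902)
m - 1148 = -5349917/1490139 - 1148 = -1716029489/1490139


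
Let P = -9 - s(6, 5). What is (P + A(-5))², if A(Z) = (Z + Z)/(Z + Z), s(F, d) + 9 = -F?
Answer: 49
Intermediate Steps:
s(F, d) = -9 - F
P = 6 (P = -9 - (-9 - 1*6) = -9 - (-9 - 6) = -9 - 1*(-15) = -9 + 15 = 6)
A(Z) = 1 (A(Z) = (2*Z)/((2*Z)) = (2*Z)*(1/(2*Z)) = 1)
(P + A(-5))² = (6 + 1)² = 7² = 49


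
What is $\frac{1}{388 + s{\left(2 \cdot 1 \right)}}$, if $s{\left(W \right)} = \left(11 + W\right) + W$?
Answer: $\frac{1}{403} \approx 0.0024814$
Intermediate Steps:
$s{\left(W \right)} = 11 + 2 W$
$\frac{1}{388 + s{\left(2 \cdot 1 \right)}} = \frac{1}{388 + \left(11 + 2 \cdot 2 \cdot 1\right)} = \frac{1}{388 + \left(11 + 2 \cdot 2\right)} = \frac{1}{388 + \left(11 + 4\right)} = \frac{1}{388 + 15} = \frac{1}{403}$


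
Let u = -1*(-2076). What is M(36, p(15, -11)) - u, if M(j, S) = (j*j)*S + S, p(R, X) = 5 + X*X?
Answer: 161346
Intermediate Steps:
p(R, X) = 5 + X**2
M(j, S) = S + S*j**2 (M(j, S) = j**2*S + S = S*j**2 + S = S + S*j**2)
u = 2076
M(36, p(15, -11)) - u = (5 + (-11)**2)*(1 + 36**2) - 1*2076 = (5 + 121)*(1 + 1296) - 2076 = 126*1297 - 2076 = 163422 - 2076 = 161346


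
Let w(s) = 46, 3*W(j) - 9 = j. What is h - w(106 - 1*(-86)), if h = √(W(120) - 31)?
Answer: -46 + 2*√3 ≈ -42.536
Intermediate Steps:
W(j) = 3 + j/3
h = 2*√3 (h = √((3 + (⅓)*120) - 31) = √((3 + 40) - 31) = √(43 - 31) = √12 = 2*√3 ≈ 3.4641)
h - w(106 - 1*(-86)) = 2*√3 - 1*46 = 2*√3 - 46 = -46 + 2*√3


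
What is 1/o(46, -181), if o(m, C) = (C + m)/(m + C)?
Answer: 1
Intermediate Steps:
o(m, C) = 1 (o(m, C) = (C + m)/(C + m) = 1)
1/o(46, -181) = 1/1 = 1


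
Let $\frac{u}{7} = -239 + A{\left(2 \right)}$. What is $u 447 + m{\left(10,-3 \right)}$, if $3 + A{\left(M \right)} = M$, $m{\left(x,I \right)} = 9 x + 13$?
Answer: $-750857$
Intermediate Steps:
$m{\left(x,I \right)} = 13 + 9 x$
$A{\left(M \right)} = -3 + M$
$u = -1680$ ($u = 7 \left(-239 + \left(-3 + 2\right)\right) = 7 \left(-239 - 1\right) = 7 \left(-240\right) = -1680$)
$u 447 + m{\left(10,-3 \right)} = \left(-1680\right) 447 + \left(13 + 9 \cdot 10\right) = -750960 + \left(13 + 90\right) = -750960 + 103 = -750857$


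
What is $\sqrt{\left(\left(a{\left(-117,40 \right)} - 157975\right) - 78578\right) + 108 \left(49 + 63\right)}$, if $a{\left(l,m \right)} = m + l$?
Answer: $i \sqrt{224534} \approx 473.85 i$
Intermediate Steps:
$a{\left(l,m \right)} = l + m$
$\sqrt{\left(\left(a{\left(-117,40 \right)} - 157975\right) - 78578\right) + 108 \left(49 + 63\right)} = \sqrt{\left(\left(\left(-117 + 40\right) - 157975\right) - 78578\right) + 108 \left(49 + 63\right)} = \sqrt{\left(\left(-77 - 157975\right) - 78578\right) + 108 \cdot 112} = \sqrt{\left(-158052 - 78578\right) + 12096} = \sqrt{-236630 + 12096} = \sqrt{-224534} = i \sqrt{224534}$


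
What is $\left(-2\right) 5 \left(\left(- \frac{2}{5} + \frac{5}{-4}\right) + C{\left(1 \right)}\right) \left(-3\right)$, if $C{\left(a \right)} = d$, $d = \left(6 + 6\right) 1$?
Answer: $\frac{621}{2} \approx 310.5$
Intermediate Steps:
$d = 12$ ($d = 12 \cdot 1 = 12$)
$C{\left(a \right)} = 12$
$\left(-2\right) 5 \left(\left(- \frac{2}{5} + \frac{5}{-4}\right) + C{\left(1 \right)}\right) \left(-3\right) = \left(-2\right) 5 \left(\left(- \frac{2}{5} + \frac{5}{-4}\right) + 12\right) \left(-3\right) = - 10 \left(\left(\left(-2\right) \frac{1}{5} + 5 \left(- \frac{1}{4}\right)\right) + 12\right) \left(-3\right) = - 10 \left(\left(- \frac{2}{5} - \frac{5}{4}\right) + 12\right) \left(-3\right) = - 10 \left(- \frac{33}{20} + 12\right) \left(-3\right) = - 10 \cdot \frac{207}{20} \left(-3\right) = \left(-10\right) \left(- \frac{621}{20}\right) = \frac{621}{2}$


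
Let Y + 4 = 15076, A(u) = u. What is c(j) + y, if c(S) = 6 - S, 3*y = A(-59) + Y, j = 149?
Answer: 14584/3 ≈ 4861.3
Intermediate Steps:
Y = 15072 (Y = -4 + 15076 = 15072)
y = 15013/3 (y = (-59 + 15072)/3 = (⅓)*15013 = 15013/3 ≈ 5004.3)
c(j) + y = (6 - 1*149) + 15013/3 = (6 - 149) + 15013/3 = -143 + 15013/3 = 14584/3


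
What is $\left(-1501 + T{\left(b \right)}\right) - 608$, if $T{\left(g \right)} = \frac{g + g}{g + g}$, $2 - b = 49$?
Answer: $-2108$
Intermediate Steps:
$b = -47$ ($b = 2 - 49 = -47$)
$T{\left(g \right)} = 1$ ($T{\left(g \right)} = \frac{2 g}{2 g} = 2 g \frac{1}{2 g} = 1$)
$\left(-1501 + T{\left(b \right)}\right) - 608 = \left(-1501 + 1\right) - 608 = -1500 - 608 = -2108$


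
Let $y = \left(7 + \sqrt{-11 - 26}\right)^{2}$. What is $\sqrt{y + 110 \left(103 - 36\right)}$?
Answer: $\sqrt{7382 + 14 i \sqrt{37}} \approx 85.92 + 0.4956 i$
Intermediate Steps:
$y = \left(7 + i \sqrt{37}\right)^{2}$ ($y = \left(7 + \sqrt{-37}\right)^{2} = \left(7 + i \sqrt{37}\right)^{2} \approx 12.0 + 85.159 i$)
$\sqrt{y + 110 \left(103 - 36\right)} = \sqrt{\left(7 + i \sqrt{37}\right)^{2} + 110 \left(103 - 36\right)} = \sqrt{\left(7 + i \sqrt{37}\right)^{2} + 110 \cdot 67} = \sqrt{\left(7 + i \sqrt{37}\right)^{2} + 7370} = \sqrt{7370 + \left(7 + i \sqrt{37}\right)^{2}}$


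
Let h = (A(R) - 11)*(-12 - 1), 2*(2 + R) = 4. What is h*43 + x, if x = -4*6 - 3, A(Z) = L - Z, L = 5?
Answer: 3327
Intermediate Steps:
R = 0 (R = -2 + (½)*4 = -2 + 2 = 0)
A(Z) = 5 - Z
x = -27 (x = -24 - 3 = -27)
h = 78 (h = ((5 - 1*0) - 11)*(-12 - 1) = ((5 + 0) - 11)*(-13) = (5 - 11)*(-13) = -6*(-13) = 78)
h*43 + x = 78*43 - 27 = 3354 - 27 = 3327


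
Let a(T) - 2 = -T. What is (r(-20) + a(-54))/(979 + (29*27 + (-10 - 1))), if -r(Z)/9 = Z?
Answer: 236/1751 ≈ 0.13478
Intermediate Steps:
a(T) = 2 - T
r(Z) = -9*Z
(r(-20) + a(-54))/(979 + (29*27 + (-10 - 1))) = (-9*(-20) + (2 - 1*(-54)))/(979 + (29*27 + (-10 - 1))) = (180 + (2 + 54))/(979 + (783 - 11)) = (180 + 56)/(979 + 772) = 236/1751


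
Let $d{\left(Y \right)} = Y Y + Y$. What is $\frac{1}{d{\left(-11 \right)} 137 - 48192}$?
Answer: $- \frac{1}{33122} \approx -3.0191 \cdot 10^{-5}$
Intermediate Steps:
$d{\left(Y \right)} = Y + Y^{2}$ ($d{\left(Y \right)} = Y^{2} + Y = Y + Y^{2}$)
$\frac{1}{d{\left(-11 \right)} 137 - 48192} = \frac{1}{- 11 \left(1 - 11\right) 137 - 48192} = \frac{1}{\left(-11\right) \left(-10\right) 137 - 48192} = \frac{1}{110 \cdot 137 - 48192} = \frac{1}{15070 - 48192} = \frac{1}{-33122} = - \frac{1}{33122}$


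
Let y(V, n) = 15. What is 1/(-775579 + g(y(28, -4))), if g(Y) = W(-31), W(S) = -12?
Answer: -1/775591 ≈ -1.2893e-6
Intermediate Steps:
g(Y) = -12
1/(-775579 + g(y(28, -4))) = 1/(-775579 - 12) = 1/(-775591) = -1/775591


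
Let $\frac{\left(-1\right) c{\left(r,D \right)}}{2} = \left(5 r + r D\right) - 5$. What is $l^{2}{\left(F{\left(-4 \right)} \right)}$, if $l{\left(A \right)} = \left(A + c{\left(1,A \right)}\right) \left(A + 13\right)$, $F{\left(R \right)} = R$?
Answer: $1296$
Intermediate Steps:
$c{\left(r,D \right)} = 10 - 10 r - 2 D r$ ($c{\left(r,D \right)} = - 2 \left(\left(5 r + r D\right) - 5\right) = - 2 \left(\left(5 r + D r\right) - 5\right) = - 2 \left(-5 + 5 r + D r\right) = 10 - 10 r - 2 D r$)
$l{\left(A \right)} = - A \left(13 + A\right)$ ($l{\left(A \right)} = \left(A - 2 A 1\right) \left(A + 13\right) = \left(A - 2 A\right) \left(13 + A\right) = - A \left(13 + A\right)$)
$l^{2}{\left(F{\left(-4 \right)} \right)} = \left(- 4 \left(-13 - -4\right)\right)^{2} = \left(- 4 \left(-13 + 4\right)\right)^{2} = \left(\left(-4\right) \left(-9\right)\right)^{2} = 36^{2} = 1296$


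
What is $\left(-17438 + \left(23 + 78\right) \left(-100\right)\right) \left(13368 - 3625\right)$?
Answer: $-268302734$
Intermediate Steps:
$\left(-17438 + \left(23 + 78\right) \left(-100\right)\right) \left(13368 - 3625\right) = \left(-17438 + 101 \left(-100\right)\right) 9743 = \left(-17438 - 10100\right) 9743 = \left(-27538\right) 9743 = -268302734$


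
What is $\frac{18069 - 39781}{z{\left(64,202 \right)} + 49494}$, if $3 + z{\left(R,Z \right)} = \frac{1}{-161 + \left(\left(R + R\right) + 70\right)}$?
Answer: $- \frac{2183}{4976} \approx -0.43871$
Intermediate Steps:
$z{\left(R,Z \right)} = -3 + \frac{1}{-91 + 2 R}$ ($z{\left(R,Z \right)} = -3 + \frac{1}{-161 + \left(\left(R + R\right) + 70\right)} = -3 + \frac{1}{-161 + \left(2 R + 70\right)} = -3 + \frac{1}{-161 + \left(70 + 2 R\right)} = -3 + \frac{1}{-91 + 2 R}$)
$\frac{18069 - 39781}{z{\left(64,202 \right)} + 49494} = \frac{18069 - 39781}{\frac{2 \left(137 - 192\right)}{-91 + 2 \cdot 64} + 49494} = - \frac{21712}{\frac{2 \left(137 - 192\right)}{-91 + 128} + 49494} = - \frac{21712}{2 \cdot \frac{1}{37} \left(-55\right) + 49494} = - \frac{21712}{- \frac{110}{37} + 49494} = - \frac{21712}{\frac{1831168}{37}} = \left(-21712\right) \frac{37}{1831168} = - \frac{2183}{4976}$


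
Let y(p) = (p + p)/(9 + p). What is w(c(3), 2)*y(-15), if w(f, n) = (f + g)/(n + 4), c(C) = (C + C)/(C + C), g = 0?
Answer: ⅚ ≈ 0.83333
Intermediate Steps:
c(C) = 1 (c(C) = (2*C)/((2*C)) = (2*C)*(1/(2*C)) = 1)
w(f, n) = f/(4 + n) (w(f, n) = (f + 0)/(n + 4) = f/(4 + n))
y(p) = 2*p/(9 + p) (y(p) = (2*p)/(9 + p) = 2*p/(9 + p))
w(c(3), 2)*y(-15) = (1/(4 + 2))*(2*(-15)/(9 - 15)) = (1/6)*(2*(-15)/(-6)) = (1*(⅙))*(2*(-15)*(-⅙)) = (⅙)*5 = ⅚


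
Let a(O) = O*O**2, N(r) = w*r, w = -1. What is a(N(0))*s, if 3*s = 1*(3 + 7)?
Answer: 0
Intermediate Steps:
N(r) = -r
a(O) = O**3
s = 10/3 (s = (1*(3 + 7))/3 = (1*10)/3 = (1/3)*10 = 10/3 ≈ 3.3333)
a(N(0))*s = (-1*0)**3*(10/3) = 0**3*(10/3) = 0*(10/3) = 0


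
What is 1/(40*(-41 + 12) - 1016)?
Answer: -1/2176 ≈ -0.00045956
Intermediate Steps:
1/(40*(-41 + 12) - 1016) = 1/(40*(-29) - 1016) = 1/(-1160 - 1016) = 1/(-2176) = -1/2176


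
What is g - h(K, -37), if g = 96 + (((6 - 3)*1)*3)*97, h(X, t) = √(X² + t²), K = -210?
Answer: 969 - √45469 ≈ 755.77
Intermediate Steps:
g = 969 (g = 96 + ((3*1)*3)*97 = 96 + (3*3)*97 = 96 + 9*97 = 96 + 873 = 969)
g - h(K, -37) = 969 - √((-210)² + (-37)²) = 969 - √(44100 + 1369) = 969 - √45469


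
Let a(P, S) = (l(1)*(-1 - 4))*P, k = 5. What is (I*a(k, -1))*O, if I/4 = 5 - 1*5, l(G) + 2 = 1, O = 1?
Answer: 0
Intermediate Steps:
l(G) = -1 (l(G) = -2 + 1 = -1)
I = 0 (I = 4*(5 - 1*5) = 4*(5 - 5) = 4*0 = 0)
a(P, S) = 5*P (a(P, S) = (-(-1 - 4))*P = (-1*(-5))*P = 5*P)
(I*a(k, -1))*O = (0*(5*5))*1 = (0*25)*1 = 0*1 = 0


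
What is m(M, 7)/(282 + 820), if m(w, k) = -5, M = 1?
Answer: -5/1102 ≈ -0.0045372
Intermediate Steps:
m(M, 7)/(282 + 820) = -5/(282 + 820) = -5/1102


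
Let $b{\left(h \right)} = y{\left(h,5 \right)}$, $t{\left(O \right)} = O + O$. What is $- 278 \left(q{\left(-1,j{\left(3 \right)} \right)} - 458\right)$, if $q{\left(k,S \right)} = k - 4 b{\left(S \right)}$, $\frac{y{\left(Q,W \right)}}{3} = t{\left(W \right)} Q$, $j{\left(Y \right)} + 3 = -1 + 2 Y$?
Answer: $194322$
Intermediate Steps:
$t{\left(O \right)} = 2 O$
$j{\left(Y \right)} = -4 + 2 Y$ ($j{\left(Y \right)} = -3 + \left(-1 + 2 Y\right) = -4 + 2 Y$)
$y{\left(Q,W \right)} = 6 Q W$ ($y{\left(Q,W \right)} = 3 \cdot 2 W Q = 3 \cdot 2 Q W = 6 Q W$)
$b{\left(h \right)} = 30 h$ ($b{\left(h \right)} = 6 h 5 = 30 h$)
$q{\left(k,S \right)} = k - 120 S$ ($q{\left(k,S \right)} = k - 4 \cdot 30 S = k - 120 S$)
$- 278 \left(q{\left(-1,j{\left(3 \right)} \right)} - 458\right) = - 278 \left(\left(-1 - 120 \left(-4 + 2 \cdot 3\right)\right) - 458\right) = - 278 \left(\left(-1 - 120 \left(-4 + 6\right)\right) - 458\right) = - 278 \left(\left(-1 - 240\right) - 458\right) = - 278 \left(-241 - 458\right) = \left(-278\right) \left(-699\right) = 194322$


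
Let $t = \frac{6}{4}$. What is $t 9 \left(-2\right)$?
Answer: $-27$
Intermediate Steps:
$t = \frac{3}{2}$ ($t = 6 \cdot \frac{1}{4} = \frac{3}{2} \approx 1.5$)
$t 9 \left(-2\right) = \frac{3}{2} \cdot 9 \left(-2\right) = \frac{27}{2} \left(-2\right) = -27$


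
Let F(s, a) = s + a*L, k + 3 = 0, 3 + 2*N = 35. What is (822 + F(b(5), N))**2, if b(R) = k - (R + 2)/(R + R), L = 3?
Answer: 75047569/100 ≈ 7.5048e+5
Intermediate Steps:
N = 16 (N = -3/2 + (1/2)*35 = -3/2 + 35/2 = 16)
k = -3 (k = -3 + 0 = -3)
b(R) = -3 - (2 + R)/(2*R) (b(R) = -3 - (R + 2)/(R + R) = -3 - (2 + R)/(2*R))
F(s, a) = s + 3*a (F(s, a) = s + a*3 = s + 3*a)
(822 + F(b(5), N))**2 = (822 + ((-7/2 - 1/5) + 3*16))**2 = (822 + ((-7/2 - 1*1/5) + 48))**2 = (822 + ((-7/2 - 1/5) + 48))**2 = (822 + (-37/10 + 48))**2 = (822 + 443/10)**2 = (8663/10)**2 = 75047569/100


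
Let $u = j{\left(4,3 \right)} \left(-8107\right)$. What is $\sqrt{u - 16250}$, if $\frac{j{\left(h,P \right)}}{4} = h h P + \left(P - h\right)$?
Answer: $i \sqrt{1540366} \approx 1241.1 i$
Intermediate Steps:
$j{\left(h,P \right)} = - 4 h + 4 P + 4 P h^{2}$ ($j{\left(h,P \right)} = 4 \left(h h P + \left(P - h\right)\right) = 4 \left(h^{2} P + \left(P - h\right)\right) = 4 \left(P h^{2} + \left(P - h\right)\right) = 4 \left(P - h + P h^{2}\right) = - 4 h + 4 P + 4 P h^{2}$)
$u = -1524116$ ($u = \left(\left(-4\right) 4 + 4 \cdot 3 + 4 \cdot 3 \cdot 4^{2}\right) \left(-8107\right) = \left(-16 + 12 + 4 \cdot 3 \cdot 16\right) \left(-8107\right) = \left(-16 + 12 + 192\right) \left(-8107\right) = 188 \left(-8107\right) = -1524116$)
$\sqrt{u - 16250} = \sqrt{-1524116 - 16250} = \sqrt{-1540366} = i \sqrt{1540366}$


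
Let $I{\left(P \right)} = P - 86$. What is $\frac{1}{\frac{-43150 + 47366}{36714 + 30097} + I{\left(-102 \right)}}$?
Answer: $- \frac{66811}{12556252} \approx -0.0053209$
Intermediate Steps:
$I{\left(P \right)} = -86 + P$
$\frac{1}{\frac{-43150 + 47366}{36714 + 30097} + I{\left(-102 \right)}} = \frac{1}{\frac{-43150 + 47366}{36714 + 30097} - 188} = \frac{1}{\frac{4216}{66811} - 188} = \frac{1}{- \frac{12556252}{66811}} = - \frac{66811}{12556252}$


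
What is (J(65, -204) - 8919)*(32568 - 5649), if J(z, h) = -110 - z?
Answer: -244801386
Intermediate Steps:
(J(65, -204) - 8919)*(32568 - 5649) = ((-110 - 1*65) - 8919)*(32568 - 5649) = ((-110 - 65) - 8919)*26919 = (-175 - 8919)*26919 = -9094*26919 = -244801386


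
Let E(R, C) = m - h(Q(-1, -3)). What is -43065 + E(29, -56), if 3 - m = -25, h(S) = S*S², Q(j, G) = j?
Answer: -43036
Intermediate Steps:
h(S) = S³
m = 28 (m = 3 - 1*(-25) = 3 + 25 = 28)
E(R, C) = 29 (E(R, C) = 28 - 1*(-1)³ = 28 - 1*(-1) = 28 + 1 = 29)
-43065 + E(29, -56) = -43065 + 29 = -43036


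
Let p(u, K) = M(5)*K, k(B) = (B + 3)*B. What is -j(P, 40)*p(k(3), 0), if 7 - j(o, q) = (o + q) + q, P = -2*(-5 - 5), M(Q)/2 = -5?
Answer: 0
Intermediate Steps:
M(Q) = -10 (M(Q) = 2*(-5) = -10)
P = 20 (P = -2*(-10) = 20)
k(B) = B*(3 + B) (k(B) = (3 + B)*B = B*(3 + B))
j(o, q) = 7 - o - 2*q (j(o, q) = 7 - ((o + q) + q) = 7 - (o + 2*q) = 7 + (-o - 2*q) = 7 - o - 2*q)
p(u, K) = -10*K
-j(P, 40)*p(k(3), 0) = -(7 - 1*20 - 2*40)*(-10*0) = -(7 - 20 - 80)*0 = -(-93)*0 = -1*0 = 0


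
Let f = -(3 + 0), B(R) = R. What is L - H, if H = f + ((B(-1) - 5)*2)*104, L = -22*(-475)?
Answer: 11701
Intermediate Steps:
f = -3 (f = -1*3 = -3)
L = 10450
H = -1251 (H = -3 + ((-1 - 5)*2)*104 = -3 - 6*2*104 = -3 - 12*104 = -3 - 1248 = -1251)
L - H = 10450 - 1*(-1251) = 10450 + 1251 = 11701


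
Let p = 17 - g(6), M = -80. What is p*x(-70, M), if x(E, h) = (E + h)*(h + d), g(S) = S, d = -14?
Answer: 155100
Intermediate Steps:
p = 11 (p = 17 - 1*6 = 17 - 6 = 11)
x(E, h) = (-14 + h)*(E + h) (x(E, h) = (E + h)*(h - 14) = (E + h)*(-14 + h) = (-14 + h)*(E + h))
p*x(-70, M) = 11*((-80)² - 14*(-70) - 14*(-80) - 70*(-80)) = 11*(6400 + 980 + 1120 + 5600) = 11*14100 = 155100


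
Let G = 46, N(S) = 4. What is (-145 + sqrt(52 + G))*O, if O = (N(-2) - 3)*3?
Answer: -435 + 21*sqrt(2) ≈ -405.30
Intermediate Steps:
O = 3 (O = (4 - 3)*3 = 1*3 = 3)
(-145 + sqrt(52 + G))*O = (-145 + sqrt(52 + 46))*3 = (-145 + sqrt(98))*3 = (-145 + 7*sqrt(2))*3 = -435 + 21*sqrt(2)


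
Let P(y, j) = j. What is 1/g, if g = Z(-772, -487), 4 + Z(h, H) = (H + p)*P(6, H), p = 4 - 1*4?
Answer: 1/237165 ≈ 4.2165e-6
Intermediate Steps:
p = 0 (p = 4 - 4 = 0)
Z(h, H) = -4 + H² (Z(h, H) = -4 + (H + 0)*H = -4 + H*H = -4 + H²)
g = 237165 (g = -4 + (-487)² = -4 + 237169 = 237165)
1/g = 1/237165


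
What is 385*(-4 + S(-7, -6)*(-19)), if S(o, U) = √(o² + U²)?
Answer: -1540 - 7315*√85 ≈ -68981.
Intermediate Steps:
S(o, U) = √(U² + o²)
385*(-4 + S(-7, -6)*(-19)) = 385*(-4 + √((-6)² + (-7)²)*(-19)) = 385*(-4 + √(36 + 49)*(-19)) = 385*(-4 + √85*(-19)) = 385*(-4 - 19*√85) = -1540 - 7315*√85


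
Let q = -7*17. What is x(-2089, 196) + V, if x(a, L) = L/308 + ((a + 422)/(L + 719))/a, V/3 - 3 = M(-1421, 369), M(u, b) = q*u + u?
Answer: 10576887362137/21025785 ≈ 5.0304e+5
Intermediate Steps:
q = -119
M(u, b) = -118*u (M(u, b) = -119*u + u = -118*u)
V = 503043 (V = 9 + 3*(-118*(-1421)) = 9 + 3*167678 = 9 + 503034 = 503043)
x(a, L) = L/308 + (422 + a)/(a*(719 + L)) (x(a, L) = L*(1/308) + ((422 + a)/(719 + L))/a = L/308 + ((422 + a)/(719 + L))/a = L/308 + (422 + a)/(a*(719 + L)))
x(-2089, 196) + V = (1/308)*(129976 + 308*(-2089) - 2089*196² + 719*196*(-2089))/(-2089*(719 + 196)) + 503043 = (1/308)*(-1/2089)*(129976 - 643412 - 2089*38416 - 294390236)/915 + 503043 = (1/308)*(-1/2089)*(1/915)*(129976 - 643412 - 80251024 - 294390236) + 503043 = (1/308)*(-1/2089)*(1/915)*(-375154696) + 503043 = 13398382/21025785 + 503043 = 10576887362137/21025785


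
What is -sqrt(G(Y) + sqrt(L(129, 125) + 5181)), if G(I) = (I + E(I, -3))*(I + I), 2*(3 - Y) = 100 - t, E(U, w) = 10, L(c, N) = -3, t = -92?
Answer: -sqrt(15438 + sqrt(5178)) ≈ -124.54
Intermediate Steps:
Y = -93 (Y = 3 - (100 - 1*(-92))/2 = 3 - (100 + 92)/2 = 3 - 1/2*192 = 3 - 96 = -93)
G(I) = 2*I*(10 + I) (G(I) = (I + 10)*(I + I) = (10 + I)*(2*I) = 2*I*(10 + I))
-sqrt(G(Y) + sqrt(L(129, 125) + 5181)) = -sqrt(2*(-93)*(10 - 93) + sqrt(-3 + 5181)) = -sqrt(2*(-93)*(-83) + sqrt(5178)) = -sqrt(15438 + sqrt(5178))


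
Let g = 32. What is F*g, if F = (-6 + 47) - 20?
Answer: 672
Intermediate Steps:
F = 21 (F = 41 - 20 = 21)
F*g = 21*32 = 672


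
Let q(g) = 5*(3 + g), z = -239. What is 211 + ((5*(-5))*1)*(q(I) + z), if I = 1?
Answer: 5686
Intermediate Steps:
q(g) = 15 + 5*g
211 + ((5*(-5))*1)*(q(I) + z) = 211 + ((5*(-5))*1)*((15 + 5*1) - 239) = 211 + (-25*1)*((15 + 5) - 239) = 211 - 25*(20 - 239) = 211 - 25*(-219) = 211 + 5475 = 5686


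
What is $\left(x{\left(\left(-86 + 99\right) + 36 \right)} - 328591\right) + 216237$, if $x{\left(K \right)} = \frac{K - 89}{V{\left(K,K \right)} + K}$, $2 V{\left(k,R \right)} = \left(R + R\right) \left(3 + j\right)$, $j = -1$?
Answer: $- \frac{16516078}{147} \approx -1.1235 \cdot 10^{5}$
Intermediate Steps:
$V{\left(k,R \right)} = 2 R$ ($V{\left(k,R \right)} = \frac{\left(R + R\right) \left(3 - 1\right)}{2} = \frac{2 R 2}{2} = \frac{4 R}{2} = 2 R$)
$x{\left(K \right)} = \frac{-89 + K}{3 K}$ ($x{\left(K \right)} = \frac{K - 89}{2 K + K} = \frac{-89 + K}{3 K}$)
$\left(x{\left(\left(-86 + 99\right) + 36 \right)} - 328591\right) + 216237 = \left(\frac{-89 + \left(\left(-86 + 99\right) + 36\right)}{3 \left(\left(-86 + 99\right) + 36\right)} - 328591\right) + 216237 = \left(\frac{-89 + \left(13 + 36\right)}{3 \left(13 + 36\right)} - 328591\right) + 216237 = \left(\frac{-89 + 49}{3 \cdot 49} - 328591\right) + 216237 = \left(\frac{1}{3} \cdot \frac{1}{49} \left(-40\right) - 328591\right) + 216237 = \left(- \frac{40}{147} - 328591\right) + 216237 = - \frac{48302917}{147} + 216237 = - \frac{16516078}{147}$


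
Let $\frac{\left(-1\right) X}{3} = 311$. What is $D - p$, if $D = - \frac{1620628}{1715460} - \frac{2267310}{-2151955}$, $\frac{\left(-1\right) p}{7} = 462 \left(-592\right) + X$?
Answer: $- \frac{354588351269497442}{184579636215} \approx -1.9211 \cdot 10^{6}$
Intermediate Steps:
$X = -933$ ($X = \left(-3\right) 311 = -933$)
$p = 1921059$ ($p = - 7 \left(462 \left(-592\right) - 933\right) = - 7 \left(-273504 - 933\right) = \left(-7\right) \left(-274437\right) = 1921059$)
$D = \frac{20098054243}{184579636215}$ ($D = \left(-1620628\right) \frac{1}{1715460} - - \frac{453462}{430391} = - \frac{405157}{428865} + \frac{453462}{430391} = \frac{20098054243}{184579636215} \approx 0.10889$)
$D - p = \frac{20098054243}{184579636215} - 1921059 = - \frac{354588351269497442}{184579636215}$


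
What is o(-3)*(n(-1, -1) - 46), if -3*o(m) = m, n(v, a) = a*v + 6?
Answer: -39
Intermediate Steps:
n(v, a) = 6 + a*v
o(m) = -m/3
o(-3)*(n(-1, -1) - 46) = (-⅓*(-3))*((6 - 1*(-1)) - 46) = 1*((6 + 1) - 46) = 1*(7 - 46) = 1*(-39) = -39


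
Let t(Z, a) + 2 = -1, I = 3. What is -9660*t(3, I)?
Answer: 28980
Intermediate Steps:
t(Z, a) = -3 (t(Z, a) = -2 - 1 = -3)
-9660*t(3, I) = -9660*(-3) = 28980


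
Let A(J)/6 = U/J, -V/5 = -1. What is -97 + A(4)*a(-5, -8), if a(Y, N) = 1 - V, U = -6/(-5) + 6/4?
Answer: -566/5 ≈ -113.20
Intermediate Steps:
V = 5 (V = -5*(-1) = 5)
U = 27/10 (U = -6*(-⅕) + 6*(¼) = 6/5 + 3/2 = 27/10 ≈ 2.7000)
a(Y, N) = -4 (a(Y, N) = 1 - 1*5 = 1 - 5 = -4)
A(J) = 81/(5*J) (A(J) = 6*(27/(10*J)) = 81/(5*J))
-97 + A(4)*a(-5, -8) = -97 + ((81/5)/4)*(-4) = -97 + ((81/5)*(¼))*(-4) = -97 + (81/20)*(-4) = -97 - 81/5 = -566/5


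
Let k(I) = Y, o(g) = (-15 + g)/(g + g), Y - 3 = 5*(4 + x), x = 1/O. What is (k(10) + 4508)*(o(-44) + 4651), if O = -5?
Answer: 927170955/44 ≈ 2.1072e+7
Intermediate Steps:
x = -⅕ (x = 1/(-5) = -⅕ ≈ -0.20000)
Y = 22 (Y = 3 + 5*(4 - ⅕) = 3 + 5*(19/5) = 3 + 19 = 22)
o(g) = (-15 + g)/(2*g) (o(g) = (-15 + g)/((2*g)) = (-15 + g)*(1/(2*g)) = (-15 + g)/(2*g))
k(I) = 22
(k(10) + 4508)*(o(-44) + 4651) = (22 + 4508)*((½)*(-15 - 44)/(-44) + 4651) = 4530*((½)*(-1/44)*(-59) + 4651) = 4530*(59/88 + 4651) = 4530*(409347/88) = 927170955/44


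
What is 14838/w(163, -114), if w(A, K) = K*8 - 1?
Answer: -14838/913 ≈ -16.252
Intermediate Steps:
w(A, K) = -1 + 8*K (w(A, K) = 8*K - 1 = -1 + 8*K)
14838/w(163, -114) = 14838/(-1 + 8*(-114)) = 14838/(-1 - 912) = 14838/(-913) = 14838*(-1/913) = -14838/913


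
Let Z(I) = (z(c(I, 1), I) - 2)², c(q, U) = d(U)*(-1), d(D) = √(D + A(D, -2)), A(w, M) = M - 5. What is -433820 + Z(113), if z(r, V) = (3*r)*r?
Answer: -433420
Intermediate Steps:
A(w, M) = -5 + M
d(D) = √(-7 + D) (d(D) = √(D + (-5 - 2)) = √(D - 7) = √(-7 + D))
c(q, U) = -√(-7 + U) (c(q, U) = √(-7 + U)*(-1) = -√(-7 + U))
z(r, V) = 3*r²
Z(I) = 400 (Z(I) = (3*(-√(-7 + 1))² - 2)² = (3*(-√(-6))² - 2)² = (3*(-I*√6)² - 2)² = (3*(-6) - 2)² = (-18 - 2)² = (-20)² = 400)
-433820 + Z(113) = -433820 + 400 = -433420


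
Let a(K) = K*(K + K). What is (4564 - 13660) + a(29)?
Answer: -7414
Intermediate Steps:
a(K) = 2*K² (a(K) = K*(2*K) = 2*K²)
(4564 - 13660) + a(29) = (4564 - 13660) + 2*29² = -9096 + 2*841 = -9096 + 1682 = -7414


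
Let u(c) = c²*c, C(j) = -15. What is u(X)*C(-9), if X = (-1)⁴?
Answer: -15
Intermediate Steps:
X = 1
u(c) = c³
u(X)*C(-9) = 1³*(-15) = 1*(-15) = -15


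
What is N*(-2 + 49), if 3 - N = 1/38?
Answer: 5311/38 ≈ 139.76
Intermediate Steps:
N = 113/38 (N = 3 - 1/38 = 113/38 ≈ 2.9737)
N*(-2 + 49) = 113*(-2 + 49)/38 = (113/38)*47 = 5311/38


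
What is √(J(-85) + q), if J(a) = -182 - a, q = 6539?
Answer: √6442 ≈ 80.262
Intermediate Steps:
√(J(-85) + q) = √((-182 - 1*(-85)) + 6539) = √((-182 + 85) + 6539) = √(-97 + 6539) = √6442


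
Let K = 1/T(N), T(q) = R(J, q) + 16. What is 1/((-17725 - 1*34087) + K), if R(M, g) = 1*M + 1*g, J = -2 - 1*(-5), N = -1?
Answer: -18/932615 ≈ -1.9301e-5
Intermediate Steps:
J = 3 (J = -2 + 5 = 3)
R(M, g) = M + g
T(q) = 19 + q (T(q) = (3 + q) + 16 = 19 + q)
K = 1/18 (K = 1/(19 - 1) = 1/18 ≈ 0.055556)
1/((-17725 - 1*34087) + K) = 1/((-17725 - 1*34087) + 1/18) = 1/((-17725 - 34087) + 1/18) = 1/(-51812 + 1/18) = 1/(-932615/18) = -18/932615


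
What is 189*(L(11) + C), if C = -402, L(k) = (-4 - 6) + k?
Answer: -75789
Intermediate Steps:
L(k) = -10 + k
189*(L(11) + C) = 189*((-10 + 11) - 402) = 189*(1 - 402) = 189*(-401) = -75789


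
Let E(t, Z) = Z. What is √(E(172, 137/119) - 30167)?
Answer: 2*I*√106794646/119 ≈ 173.68*I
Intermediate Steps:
√(E(172, 137/119) - 30167) = √(137/119 - 30167) = √(-3589736/119) = 2*I*√106794646/119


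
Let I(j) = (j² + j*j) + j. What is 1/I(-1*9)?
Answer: 1/153 ≈ 0.0065359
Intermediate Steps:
I(j) = j + 2*j² (I(j) = (j² + j²) + j = 2*j² + j = j + 2*j²)
1/I(-1*9) = 1/((-1*9)*(1 + 2*(-1*9))) = 1/(-9*(1 + 2*(-9))) = 1/(-9*(1 - 18)) = 1/(-9*(-17)) = 1/153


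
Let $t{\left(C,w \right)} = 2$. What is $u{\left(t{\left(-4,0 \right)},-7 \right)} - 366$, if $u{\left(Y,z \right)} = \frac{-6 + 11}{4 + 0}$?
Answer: $- \frac{1459}{4} \approx -364.75$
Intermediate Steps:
$u{\left(Y,z \right)} = \frac{5}{4}$
$u{\left(t{\left(-4,0 \right)},-7 \right)} - 366 = \frac{5}{4} - 366 = - \frac{1459}{4}$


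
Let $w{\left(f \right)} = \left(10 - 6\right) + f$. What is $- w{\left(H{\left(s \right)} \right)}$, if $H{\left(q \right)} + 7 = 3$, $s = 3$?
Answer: $0$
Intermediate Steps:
$H{\left(q \right)} = -4$ ($H{\left(q \right)} = -7 + 3 = -4$)
$w{\left(f \right)} = 4 + f$
$- w{\left(H{\left(s \right)} \right)} = - (4 - 4) = \left(-1\right) 0 = 0$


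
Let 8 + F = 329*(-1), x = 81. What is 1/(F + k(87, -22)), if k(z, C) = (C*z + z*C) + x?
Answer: -1/4084 ≈ -0.00024486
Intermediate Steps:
k(z, C) = 81 + 2*C*z (k(z, C) = (C*z + z*C) + 81 = (C*z + C*z) + 81 = 2*C*z + 81 = 81 + 2*C*z)
F = -337 (F = -8 + 329*(-1) = -8 - 329 = -337)
1/(F + k(87, -22)) = 1/(-337 + (81 + 2*(-22)*87)) = 1/(-337 + (81 - 3828)) = 1/(-337 - 3747) = 1/(-4084) = -1/4084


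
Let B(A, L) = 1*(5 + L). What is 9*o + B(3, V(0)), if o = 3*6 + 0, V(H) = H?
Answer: 167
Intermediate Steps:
B(A, L) = 5 + L
o = 18 (o = 18 + 0 = 18)
9*o + B(3, V(0)) = 9*18 + (5 + 0) = 162 + 5 = 167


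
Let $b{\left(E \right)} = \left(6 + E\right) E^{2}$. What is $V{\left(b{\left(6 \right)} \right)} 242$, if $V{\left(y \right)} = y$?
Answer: $104544$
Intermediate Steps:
$b{\left(E \right)} = E^{2} \left(6 + E\right)$
$V{\left(b{\left(6 \right)} \right)} 242 = 6^{2} \left(6 + 6\right) 242 = 36 \cdot 12 \cdot 242 = 432 \cdot 242 = 104544$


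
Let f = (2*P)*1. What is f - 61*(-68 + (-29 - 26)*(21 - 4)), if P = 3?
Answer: 61189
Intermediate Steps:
f = 6 (f = (2*3)*1 = 6*1 = 6)
f - 61*(-68 + (-29 - 26)*(21 - 4)) = 6 - 61*(-68 + (-29 - 26)*(21 - 4)) = 6 - 61*(-68 - 55*17) = 6 - 61*(-68 - 935) = 6 - 61*(-1003) = 6 + 61183 = 61189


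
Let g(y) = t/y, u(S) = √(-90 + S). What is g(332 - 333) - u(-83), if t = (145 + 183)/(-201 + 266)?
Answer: -328/65 - I*√173 ≈ -5.0462 - 13.153*I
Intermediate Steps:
t = 328/65 ≈ 5.0462
g(y) = 328/(65*y)
g(332 - 333) - u(-83) = 328/(65*(332 - 333)) - √(-90 - 83) = (328/65)/(-1) - √(-173) = (328/65)*(-1) - I*√173 = -328/65 - I*√173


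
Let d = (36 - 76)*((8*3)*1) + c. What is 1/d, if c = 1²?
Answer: -1/959 ≈ -0.0010428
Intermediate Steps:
c = 1
d = -959 (d = (36 - 76)*((8*3)*1) + 1 = -960 + 1 = -959)
1/d = 1/(-959) = -1/959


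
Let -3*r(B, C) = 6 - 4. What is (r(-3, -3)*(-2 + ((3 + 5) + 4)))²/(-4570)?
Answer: -40/4113 ≈ -0.0097253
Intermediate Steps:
r(B, C) = -⅔ (r(B, C) = -(6 - 4)/3 = -⅓*2 = -⅔)
(r(-3, -3)*(-2 + ((3 + 5) + 4)))²/(-4570) = (-2*(-2 + ((3 + 5) + 4))/3)²/(-4570) = (-2*(-2 + (8 + 4))/3)²*(-1/4570) = (-2*(-2 + 12)/3)²*(-1/4570) = (-⅔*10)²*(-1/4570) = (-20/3)²*(-1/4570) = (400/9)*(-1/4570) = -40/4113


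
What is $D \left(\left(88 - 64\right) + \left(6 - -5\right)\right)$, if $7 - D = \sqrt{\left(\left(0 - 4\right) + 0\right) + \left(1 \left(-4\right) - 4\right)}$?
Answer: $245 - 70 i \sqrt{3} \approx 245.0 - 121.24 i$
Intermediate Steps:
$D = 7 - 2 i \sqrt{3}$ ($D = 7 - \sqrt{\left(\left(0 - 4\right) + 0\right) + \left(1 \left(-4\right) - 4\right)} = 7 - \sqrt{\left(-4 + 0\right) - 8} = 7 - \sqrt{-4 - 8} = 7 - \sqrt{-12} = 7 - 2 i \sqrt{3} \approx 7.0 - 3.4641 i$)
$D \left(\left(88 - 64\right) + \left(6 - -5\right)\right) = \left(7 - 2 i \sqrt{3}\right) \left(\left(88 - 64\right) + \left(6 - -5\right)\right) = \left(7 - 2 i \sqrt{3}\right) \left(24 + \left(6 + 5\right)\right) = \left(7 - 2 i \sqrt{3}\right) \left(24 + 11\right) = \left(7 - 2 i \sqrt{3}\right) 35 = 245 - 70 i \sqrt{3}$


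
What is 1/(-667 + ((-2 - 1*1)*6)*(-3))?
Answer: -1/613 ≈ -0.0016313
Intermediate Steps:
1/(-667 + ((-2 - 1*1)*6)*(-3)) = 1/(-667 + ((-2 - 1)*6)*(-3)) = 1/(-667 - 3*6*(-3)) = 1/(-667 - 18*(-3)) = 1/(-667 + 54) = 1/(-613) = -1/613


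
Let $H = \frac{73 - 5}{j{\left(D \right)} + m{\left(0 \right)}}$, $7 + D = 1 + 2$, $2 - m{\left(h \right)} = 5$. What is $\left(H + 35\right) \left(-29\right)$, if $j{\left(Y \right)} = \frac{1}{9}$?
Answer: $- \frac{4321}{13} \approx -332.38$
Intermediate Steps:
$m{\left(h \right)} = -3$ ($m{\left(h \right)} = 2 - 5 = -3$)
$D = -4$ ($D = -7 + \left(1 + 2\right) = -7 + 3 = -4$)
$j{\left(Y \right)} = \frac{1}{9}$
$H = - \frac{306}{13}$ ($H = \frac{73 - 5}{\frac{1}{9} - 3} = \frac{73 + \left(0 - 5\right)}{- \frac{26}{9}} = \left(73 - 5\right) \left(- \frac{9}{26}\right) = 68 \left(- \frac{9}{26}\right) = - \frac{306}{13} \approx -23.538$)
$\left(H + 35\right) \left(-29\right) = \left(- \frac{306}{13} + 35\right) \left(-29\right) = \frac{149}{13} \left(-29\right) = - \frac{4321}{13}$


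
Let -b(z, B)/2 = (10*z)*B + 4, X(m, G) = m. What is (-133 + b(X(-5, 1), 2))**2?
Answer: 3481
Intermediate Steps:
b(z, B) = -8 - 20*B*z (b(z, B) = -2*((10*z)*B + 4) = -2*(10*B*z + 4) = -2*(4 + 10*B*z) = -8 - 20*B*z)
(-133 + b(X(-5, 1), 2))**2 = (-133 + (-8 - 20*2*(-5)))**2 = (-133 + (-8 + 200))**2 = (-133 + 192)**2 = 59**2 = 3481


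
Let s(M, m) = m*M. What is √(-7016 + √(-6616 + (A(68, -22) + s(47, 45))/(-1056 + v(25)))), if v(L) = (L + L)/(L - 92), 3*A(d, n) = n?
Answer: √(-316536022793376 + 212406*I*√298579483149222)/212406 ≈ 0.4856 + 83.763*I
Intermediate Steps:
A(d, n) = n/3
v(L) = 2*L/(-92 + L) (v(L) = (2*L)/(-92 + L) = 2*L/(-92 + L))
s(M, m) = M*m
√(-7016 + √(-6616 + (A(68, -22) + s(47, 45))/(-1056 + v(25)))) = √(-7016 + √(-6616 + ((⅓)*(-22) + 47*45)/(-1056 + 2*25/(-92 + 25)))) = √(-7016 + √(-6616 + (-22/3 + 2115)/(-1056 + 2*25/(-67)))) = √(-7016 + √(-6616 + 6323/(3*(-1056 + 2*25*(-1/67))))) = √(-7016 + √(-6616 + 6323/(3*(-1056 - 50/67)))) = √(-7016 + √(-6616 + 6323/(3*(-70802/67)))) = √(-7016 + √(-6616 + (6323/3)*(-67/70802))) = √(-7016 + √(-6616 - 423641/212406)) = √(-7016 + √(-1405701737/212406)) = √(-7016 + I*√298579483149222/212406)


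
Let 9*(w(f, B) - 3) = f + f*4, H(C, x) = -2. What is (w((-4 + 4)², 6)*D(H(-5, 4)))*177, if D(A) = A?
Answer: -1062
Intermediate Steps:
w(f, B) = 3 + 5*f/9 (w(f, B) = 3 + (f + f*4)/9 = 3 + (f + 4*f)/9 = 3 + (5*f)/9 = 3 + 5*f/9)
(w((-4 + 4)², 6)*D(H(-5, 4)))*177 = ((3 + 5*(-4 + 4)²/9)*(-2))*177 = ((3 + (5/9)*0²)*(-2))*177 = ((3 + (5/9)*0)*(-2))*177 = ((3 + 0)*(-2))*177 = (3*(-2))*177 = -6*177 = -1062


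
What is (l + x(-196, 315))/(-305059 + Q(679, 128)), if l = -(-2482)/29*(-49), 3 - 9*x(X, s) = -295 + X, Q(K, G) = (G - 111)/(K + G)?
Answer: 72645871/5354471463 ≈ 0.013567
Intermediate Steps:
Q(K, G) = (-111 + G)/(G + K)
x(X, s) = 298/9 - X/9 (x(X, s) = ⅓ - (-295 + X)/9 = ⅓ + (295/9 - X/9) = 298/9 - X/9)
l = -121618/29 (l = -(-2482)/29*(-49) = -73*(-34/29)*(-49) = (2482/29)*(-49) = -121618/29 ≈ -4193.7)
(l + x(-196, 315))/(-305059 + Q(679, 128)) = (-121618/29 + (298/9 - ⅑*(-196)))/(-305059 + (-111 + 128)/(128 + 679)) = (-121618/29 + (298/9 + 196/9))/(-305059 + 17/807) = (-121618/29 + 494/9)/(-305059 + (1/807)*17) = -1080236/(261*(-305059 + 17/807)) = -1080236/(261*(-246182596/807)) = -1080236/261*(-807/246182596) = 72645871/5354471463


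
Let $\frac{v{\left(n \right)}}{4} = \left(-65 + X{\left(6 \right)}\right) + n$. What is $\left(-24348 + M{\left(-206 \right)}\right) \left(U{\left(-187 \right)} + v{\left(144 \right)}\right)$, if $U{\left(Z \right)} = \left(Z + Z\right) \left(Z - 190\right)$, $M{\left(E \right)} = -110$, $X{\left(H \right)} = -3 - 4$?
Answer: $-3455572988$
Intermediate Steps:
$X{\left(H \right)} = -7$ ($X{\left(H \right)} = -3 - 4 = -7$)
$v{\left(n \right)} = -288 + 4 n$ ($v{\left(n \right)} = 4 \left(\left(-65 - 7\right) + n\right) = 4 \left(-72 + n\right) = -288 + 4 n$)
$U{\left(Z \right)} = 2 Z \left(-190 + Z\right)$
$\left(-24348 + M{\left(-206 \right)}\right) \left(U{\left(-187 \right)} + v{\left(144 \right)}\right) = \left(-24348 - 110\right) \left(2 \left(-187\right) \left(-190 - 187\right) + \left(-288 + 4 \cdot 144\right)\right) = - 24458 \left(2 \left(-187\right) \left(-377\right) + \left(-288 + 576\right)\right) = - 24458 \left(140998 + 288\right) = \left(-24458\right) 141286 = -3455572988$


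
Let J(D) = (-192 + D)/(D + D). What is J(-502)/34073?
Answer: 347/17104646 ≈ 2.0287e-5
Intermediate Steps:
J(D) = (-192 + D)/(2*D) (J(D) = (-192 + D)/((2*D)) = (-192 + D)*(1/(2*D)) = (-192 + D)/(2*D))
J(-502)/34073 = ((1/2)*(-192 - 502)/(-502))/34073 = ((1/2)*(-1/502)*(-694))*(1/34073) = (347/502)*(1/34073) = 347/17104646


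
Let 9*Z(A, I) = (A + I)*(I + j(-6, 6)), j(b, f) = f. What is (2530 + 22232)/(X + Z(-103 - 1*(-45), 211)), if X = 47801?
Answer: 12381/25745 ≈ 0.48091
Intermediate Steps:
Z(A, I) = (6 + I)*(A + I)/9 (Z(A, I) = ((A + I)*(I + 6))/9 = ((A + I)*(6 + I))/9 = ((6 + I)*(A + I))/9 = (6 + I)*(A + I)/9)
(2530 + 22232)/(X + Z(-103 - 1*(-45), 211)) = (2530 + 22232)/(47801 + ((1/9)*211**2 + 2*(-103 - 1*(-45))/3 + (2/3)*211 + (1/9)*(-103 - 1*(-45))*211)) = 24762/(47801 + ((1/9)*44521 + 2*(-103 + 45)/3 + 422/3 + (1/9)*(-103 + 45)*211)) = 24762/(47801 + (44521/9 + (2/3)*(-58) + 422/3 + (1/9)*(-58)*211)) = 24762/(47801 + (44521/9 - 116/3 + 422/3 - 12238/9)) = 24762/(47801 + 3689) = 24762/51490 = 24762*(1/51490) = 12381/25745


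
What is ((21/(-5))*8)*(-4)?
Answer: 672/5 ≈ 134.40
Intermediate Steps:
((21/(-5))*8)*(-4) = ((21*(-⅕))*8)*(-4) = -21/5*8*(-4) = -168/5*(-4) = 672/5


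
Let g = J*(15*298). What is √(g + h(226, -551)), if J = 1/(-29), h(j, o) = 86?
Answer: 2*I*√14326/29 ≈ 8.2546*I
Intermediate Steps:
J = -1/29 ≈ -0.034483
g = -4470/29 (g = -15*298/29 = -1/29*4470 = -4470/29 ≈ -154.14)
√(g + h(226, -551)) = √(-4470/29 + 86) = √(-1976/29) = 2*I*√14326/29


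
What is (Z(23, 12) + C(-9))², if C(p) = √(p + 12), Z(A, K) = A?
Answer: (23 + √3)² ≈ 611.67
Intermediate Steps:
C(p) = √(12 + p)
(Z(23, 12) + C(-9))² = (23 + √(12 - 9))² = (23 + √3)²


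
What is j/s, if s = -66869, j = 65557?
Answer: -65557/66869 ≈ -0.98038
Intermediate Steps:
j/s = 65557/(-66869) = 65557*(-1/66869) = -65557/66869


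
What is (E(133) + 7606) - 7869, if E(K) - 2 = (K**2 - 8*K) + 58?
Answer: 16422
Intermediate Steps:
E(K) = 60 + K**2 - 8*K (E(K) = 2 + ((K**2 - 8*K) + 58) = 2 + (58 + K**2 - 8*K) = 60 + K**2 - 8*K)
(E(133) + 7606) - 7869 = ((60 + 133**2 - 8*133) + 7606) - 7869 = ((60 + 17689 - 1064) + 7606) - 7869 = (16685 + 7606) - 7869 = 24291 - 7869 = 16422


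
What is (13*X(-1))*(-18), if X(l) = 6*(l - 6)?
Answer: 9828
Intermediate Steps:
X(l) = -36 + 6*l (X(l) = 6*(-6 + l) = -36 + 6*l)
(13*X(-1))*(-18) = (13*(-36 + 6*(-1)))*(-18) = (13*(-36 - 6))*(-18) = (13*(-42))*(-18) = -546*(-18) = 9828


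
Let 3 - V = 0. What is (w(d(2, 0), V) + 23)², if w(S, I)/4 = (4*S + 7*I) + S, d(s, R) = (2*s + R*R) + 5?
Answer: 82369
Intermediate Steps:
V = 3 (V = 3 - 1*0 = 3 + 0 = 3)
d(s, R) = 5 + R² + 2*s (d(s, R) = (2*s + R²) + 5 = (R² + 2*s) + 5 = 5 + R² + 2*s)
w(S, I) = 20*S + 28*I (w(S, I) = 4*((4*S + 7*I) + S) = 4*(5*S + 7*I) = 20*S + 28*I)
(w(d(2, 0), V) + 23)² = ((20*(5 + 0² + 2*2) + 28*3) + 23)² = ((20*(5 + 0 + 4) + 84) + 23)² = ((20*9 + 84) + 23)² = ((180 + 84) + 23)² = (264 + 23)² = 287² = 82369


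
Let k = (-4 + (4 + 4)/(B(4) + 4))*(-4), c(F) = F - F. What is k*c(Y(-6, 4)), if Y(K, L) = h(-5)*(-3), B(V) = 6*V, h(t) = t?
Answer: 0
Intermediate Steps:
Y(K, L) = 15 (Y(K, L) = -5*(-3) = 15)
c(F) = 0
k = 104/7 (k = (-4 + (4 + 4)/(6*4 + 4))*(-4) = (-4 + 8/(24 + 4))*(-4) = (-4 + 8/28)*(-4) = (-4 + 8*(1/28))*(-4) = (-4 + 2/7)*(-4) = -26/7*(-4) = 104/7 ≈ 14.857)
k*c(Y(-6, 4)) = (104/7)*0 = 0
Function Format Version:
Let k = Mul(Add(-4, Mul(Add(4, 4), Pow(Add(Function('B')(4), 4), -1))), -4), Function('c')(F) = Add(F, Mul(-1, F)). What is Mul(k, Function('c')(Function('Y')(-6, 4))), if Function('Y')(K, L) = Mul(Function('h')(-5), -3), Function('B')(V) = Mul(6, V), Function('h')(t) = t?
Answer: 0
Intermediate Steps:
Function('Y')(K, L) = 15 (Function('Y')(K, L) = Mul(-5, -3) = 15)
Function('c')(F) = 0
k = Rational(104, 7) (k = Mul(Add(-4, Mul(Add(4, 4), Pow(Add(Mul(6, 4), 4), -1))), -4) = Mul(Add(-4, Mul(8, Pow(Add(24, 4), -1))), -4) = Mul(Add(-4, Mul(8, Pow(28, -1))), -4) = Mul(Add(-4, Mul(8, Rational(1, 28))), -4) = Mul(Add(-4, Rational(2, 7)), -4) = Mul(Rational(-26, 7), -4) = Rational(104, 7) ≈ 14.857)
Mul(k, Function('c')(Function('Y')(-6, 4))) = Mul(Rational(104, 7), 0) = 0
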